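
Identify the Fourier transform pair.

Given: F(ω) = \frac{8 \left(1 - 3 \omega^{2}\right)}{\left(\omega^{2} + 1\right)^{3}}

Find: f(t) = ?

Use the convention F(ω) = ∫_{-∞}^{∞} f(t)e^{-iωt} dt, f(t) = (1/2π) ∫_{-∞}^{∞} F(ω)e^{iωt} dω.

f(t) = 2 t^{2} e^{- \left|{t}\right|}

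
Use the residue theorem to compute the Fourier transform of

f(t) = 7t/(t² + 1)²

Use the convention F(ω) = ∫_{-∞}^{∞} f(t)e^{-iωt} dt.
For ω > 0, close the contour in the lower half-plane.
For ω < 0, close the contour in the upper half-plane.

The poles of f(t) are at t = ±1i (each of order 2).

Let g(z) = f(z)e^{-iωz}; for large |z| the factor e^{-iωz} decays in the lower half-plane when ω > 0 and in the upper half-plane when ω < 0.

Case ω > 0 (lower half-plane, clockwise contour ⇒ F(ω) = -2πi·ΣRes):
  Res_{z = - i} g(z) = \frac{7 \omega e^{- \omega}}{4} (pole of order 2)
  F(ω) = -2πi·ΣRes = - \frac{7 i \pi \omega e^{- \omega}}{2}

Case ω < 0 (upper half-plane, counterclockwise contour ⇒ F(ω) = +2πi·ΣRes):
  Res_{z = i} g(z) = - \frac{7 \omega e^{\omega}}{4} (pole of order 2)
  F(ω) = 2πi·ΣRes = - \frac{7 i \pi \omega e^{\omega}}{2}

Both cases combine into a single formula in |ω|:

F(ω) = - \frac{7 i \pi \omega e^{- \left|{\omega}\right|}}{2}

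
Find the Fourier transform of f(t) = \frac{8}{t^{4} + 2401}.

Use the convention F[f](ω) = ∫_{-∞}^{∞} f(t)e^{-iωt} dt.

F(ω) = \frac{8 \pi e^{- \frac{7 \sqrt{2} \left|{\omega}\right|}{2}} \sin{\left(\frac{7 \sqrt{2} \left|{\omega}\right|}{2} + \frac{\pi}{4} \right)}}{343}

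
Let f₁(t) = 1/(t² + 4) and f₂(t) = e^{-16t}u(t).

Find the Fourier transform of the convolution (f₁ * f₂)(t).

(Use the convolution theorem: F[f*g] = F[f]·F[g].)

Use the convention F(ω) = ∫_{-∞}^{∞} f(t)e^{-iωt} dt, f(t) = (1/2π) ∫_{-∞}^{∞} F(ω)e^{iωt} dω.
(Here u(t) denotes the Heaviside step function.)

F[f₁*f₂](ω) = \frac{\pi e^{- 2 \left|{\omega}\right|}}{2 \left(i \omega + 16\right)}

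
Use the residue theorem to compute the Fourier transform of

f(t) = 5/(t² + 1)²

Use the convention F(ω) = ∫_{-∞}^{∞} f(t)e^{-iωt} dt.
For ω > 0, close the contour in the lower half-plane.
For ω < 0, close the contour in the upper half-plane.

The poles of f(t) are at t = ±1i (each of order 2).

Let g(z) = f(z)e^{-iωz}; for large |z| the factor e^{-iωz} decays in the lower half-plane when ω > 0 and in the upper half-plane when ω < 0.

Case ω > 0 (lower half-plane, clockwise contour ⇒ F(ω) = -2πi·ΣRes):
  Res_{z = - i} g(z) = \frac{5 i \left(\omega + 1\right) e^{- \omega}}{4} (pole of order 2)
  F(ω) = -2πi·ΣRes = \frac{5 \pi \left(\omega + 1\right) e^{- \omega}}{2}

Case ω < 0 (upper half-plane, counterclockwise contour ⇒ F(ω) = +2πi·ΣRes):
  Res_{z = i} g(z) = \frac{5 i \left(\omega - 1\right) e^{\omega}}{4} (pole of order 2)
  F(ω) = 2πi·ΣRes = \frac{5 \pi \left(1 - \omega\right) e^{\omega}}{2}

Both cases combine into a single formula in |ω|:

F(ω) = \frac{5 \pi \left(\left|{\omega}\right| + 1\right) e^{- \left|{\omega}\right|}}{2}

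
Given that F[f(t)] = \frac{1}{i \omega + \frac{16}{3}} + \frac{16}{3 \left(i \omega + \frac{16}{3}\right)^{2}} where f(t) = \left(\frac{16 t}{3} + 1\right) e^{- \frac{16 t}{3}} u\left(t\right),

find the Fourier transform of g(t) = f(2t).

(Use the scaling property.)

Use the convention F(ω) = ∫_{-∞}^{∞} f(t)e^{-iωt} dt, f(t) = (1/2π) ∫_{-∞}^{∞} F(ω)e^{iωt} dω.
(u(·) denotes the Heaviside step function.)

F[g](ω) = \frac{3 \left(- 3 i \omega - 64\right)}{9 \omega^{2} - 192 i \omega - 1024}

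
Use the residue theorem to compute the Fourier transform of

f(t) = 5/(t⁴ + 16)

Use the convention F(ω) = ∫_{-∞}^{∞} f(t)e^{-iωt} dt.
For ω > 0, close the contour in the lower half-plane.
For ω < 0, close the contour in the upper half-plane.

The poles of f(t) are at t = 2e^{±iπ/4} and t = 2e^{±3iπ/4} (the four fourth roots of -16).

Let g(z) = f(z)e^{-iωz}; for large |z| the factor e^{-iωz} decays in the lower half-plane when ω > 0 and in the upper half-plane when ω < 0.

Case ω > 0 (lower half-plane, clockwise contour ⇒ F(ω) = -2πi·ΣRes):
  Res_{z = - \sqrt{2} - \sqrt{2} i} g(z) = \frac{5 \sqrt{2} i \left(1 - i\right) e^{\sqrt{2} \omega \left(-1 + i\right)}}{64}
  Res_{z = \sqrt{2} - \sqrt{2} i} g(z) = \frac{5 \sqrt{2} i \left(1 + i\right) e^{- \sqrt{2} \omega \left(1 + i\right)}}{64}
  F(ω) = -2πi·ΣRes = \frac{5 \sqrt{2} \pi \left(1 - i\right) \left(e^{2 \sqrt{2} i \omega} + i\right) e^{- \sqrt{2} \omega \left(1 + i\right)}}{32} = \frac{5 \pi e^{- \sqrt{2} \omega} \sin{\left(\sqrt{2} \omega + \frac{\pi}{4} \right)}}{8}

Case ω < 0 (upper half-plane, counterclockwise contour ⇒ F(ω) = +2πi·ΣRes):
  Res_{z = \sqrt{2} + \sqrt{2} i} g(z) = \frac{5 \sqrt{2} i \left(-1 + i\right) e^{\sqrt{2} \omega \left(1 - i\right)}}{64}
  Res_{z = - \sqrt{2} + \sqrt{2} i} g(z) = \frac{5 \sqrt{2} \left(1 - i\right) e^{\sqrt{2} \omega \left(1 + i\right)}}{64}
  F(ω) = 2πi·ΣRes = - \frac{5 \sqrt{2} i \pi \left(i \left(1 - i\right) e^{\sqrt{2} \omega \left(1 - i\right)} - \left(1 - i\right) e^{\sqrt{2} \omega \left(1 + i\right)}\right)}{32} = \frac{5 \pi e^{\sqrt{2} \omega} \cos{\left(\sqrt{2} \omega + \frac{\pi}{4} \right)}}{8}

Both cases combine into a single formula in |ω|:

F(ω) = \frac{5 \pi e^{- \sqrt{2} \left|{\omega}\right|} \sin{\left(\sqrt{2} \left|{\omega}\right| + \frac{\pi}{4} \right)}}{8}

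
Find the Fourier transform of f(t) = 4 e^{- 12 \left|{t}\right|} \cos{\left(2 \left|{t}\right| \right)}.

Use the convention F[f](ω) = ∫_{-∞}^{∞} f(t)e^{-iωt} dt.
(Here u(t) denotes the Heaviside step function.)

F(ω) = \frac{96 \left(\omega^{2} + 148\right)}{\omega^{4} + 280 \omega^{2} + 21904}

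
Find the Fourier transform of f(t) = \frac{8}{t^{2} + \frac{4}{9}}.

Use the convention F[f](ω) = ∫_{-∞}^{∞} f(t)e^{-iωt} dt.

F(ω) = 12 \pi e^{- \frac{2 \left|{\omega}\right|}{3}}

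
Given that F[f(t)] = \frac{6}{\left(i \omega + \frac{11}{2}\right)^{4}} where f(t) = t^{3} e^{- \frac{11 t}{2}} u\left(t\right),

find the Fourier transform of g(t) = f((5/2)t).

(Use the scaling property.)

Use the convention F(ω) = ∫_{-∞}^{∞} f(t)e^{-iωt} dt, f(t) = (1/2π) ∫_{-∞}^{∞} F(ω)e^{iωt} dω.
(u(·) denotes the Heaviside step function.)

F[g](ω) = \frac{24000}{\left(4 i \omega + 55\right)^{4}}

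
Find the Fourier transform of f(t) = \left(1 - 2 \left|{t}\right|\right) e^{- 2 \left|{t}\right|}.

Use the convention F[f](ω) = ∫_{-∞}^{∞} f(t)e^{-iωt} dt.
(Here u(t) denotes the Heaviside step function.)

F(ω) = \frac{8 \omega^{2}}{\left(\omega^{2} + 4\right)^{2}}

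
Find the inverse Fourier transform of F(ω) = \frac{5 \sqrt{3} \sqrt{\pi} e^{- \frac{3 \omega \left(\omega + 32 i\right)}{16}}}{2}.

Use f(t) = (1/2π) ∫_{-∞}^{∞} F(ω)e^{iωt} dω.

f(t) = 5 e^{- \frac{4 \left(t - 6\right)^{2}}{3}}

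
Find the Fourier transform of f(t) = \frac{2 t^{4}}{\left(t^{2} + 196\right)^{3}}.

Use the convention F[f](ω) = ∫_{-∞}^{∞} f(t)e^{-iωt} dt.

F(ω) = \frac{\pi \left(196 \omega^{2} - 70 \left|{\omega}\right| + 3\right) e^{- 14 \left|{\omega}\right|}}{56}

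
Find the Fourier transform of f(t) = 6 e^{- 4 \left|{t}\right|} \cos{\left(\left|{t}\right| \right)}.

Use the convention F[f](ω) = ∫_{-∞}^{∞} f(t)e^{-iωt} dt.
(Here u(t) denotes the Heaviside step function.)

F(ω) = \frac{48 \left(\omega^{2} + 17\right)}{\omega^{4} + 30 \omega^{2} + 289}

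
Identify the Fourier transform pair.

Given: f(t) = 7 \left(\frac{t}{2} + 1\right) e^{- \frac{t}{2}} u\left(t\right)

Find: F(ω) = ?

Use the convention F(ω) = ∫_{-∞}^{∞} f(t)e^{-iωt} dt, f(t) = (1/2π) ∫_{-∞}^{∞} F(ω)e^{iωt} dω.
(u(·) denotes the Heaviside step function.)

F(ω) = \frac{28 \left(- i \omega - 1\right)}{4 \omega^{2} - 4 i \omega - 1}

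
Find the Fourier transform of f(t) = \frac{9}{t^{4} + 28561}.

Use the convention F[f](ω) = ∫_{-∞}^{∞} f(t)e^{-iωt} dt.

F(ω) = \frac{9 \pi e^{- \frac{13 \sqrt{2} \left|{\omega}\right|}{2}} \sin{\left(\frac{13 \sqrt{2} \left|{\omega}\right|}{2} + \frac{\pi}{4} \right)}}{2197}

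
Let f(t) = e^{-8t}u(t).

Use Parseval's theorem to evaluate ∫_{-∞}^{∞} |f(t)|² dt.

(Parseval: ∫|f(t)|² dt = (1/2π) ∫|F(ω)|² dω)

∫|f(t)|² dt = \frac{1}{16}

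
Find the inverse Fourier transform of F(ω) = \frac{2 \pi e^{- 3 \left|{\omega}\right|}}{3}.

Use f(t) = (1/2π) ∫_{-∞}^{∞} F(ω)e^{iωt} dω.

f(t) = \frac{2}{t^{2} + 9}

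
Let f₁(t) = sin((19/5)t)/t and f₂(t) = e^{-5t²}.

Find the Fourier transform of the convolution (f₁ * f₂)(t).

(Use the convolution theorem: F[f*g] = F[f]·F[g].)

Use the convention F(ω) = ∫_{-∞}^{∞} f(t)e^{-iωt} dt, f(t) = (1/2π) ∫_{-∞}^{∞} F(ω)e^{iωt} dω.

F[f₁*f₂](ω) = \begin{cases} \frac{\sqrt{5} \pi^{\frac{3}{2}} e^{- \frac{\omega^{2}}{20}}}{5} & \text{for}\: \omega > - \frac{19}{5} \wedge \omega < \frac{19}{5} \\0 & \text{otherwise} \end{cases}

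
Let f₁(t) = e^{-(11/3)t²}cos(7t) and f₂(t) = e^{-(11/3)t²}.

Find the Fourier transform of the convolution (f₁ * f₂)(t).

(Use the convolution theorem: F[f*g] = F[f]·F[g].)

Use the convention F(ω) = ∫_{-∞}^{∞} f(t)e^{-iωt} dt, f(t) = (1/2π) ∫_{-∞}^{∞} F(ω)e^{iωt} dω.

F[f₁*f₂](ω) = \frac{3 \pi \left(e^{\frac{21 \omega}{11}} + 1\right) e^{- \frac{3 \omega^{2}}{22} - \frac{21 \omega}{22} - \frac{147}{44}}}{22}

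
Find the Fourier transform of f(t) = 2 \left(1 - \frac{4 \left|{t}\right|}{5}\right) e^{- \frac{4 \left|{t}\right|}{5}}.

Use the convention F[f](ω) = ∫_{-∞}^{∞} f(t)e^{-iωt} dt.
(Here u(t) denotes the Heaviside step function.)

F(ω) = \frac{4000 \omega^{2}}{\left(25 \omega^{2} + 16\right)^{2}}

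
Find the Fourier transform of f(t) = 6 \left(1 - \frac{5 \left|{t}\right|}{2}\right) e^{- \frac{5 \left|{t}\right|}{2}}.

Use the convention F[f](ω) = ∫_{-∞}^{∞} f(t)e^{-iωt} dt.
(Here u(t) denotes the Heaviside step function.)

F(ω) = \frac{960 \omega^{2}}{\left(4 \omega^{2} + 25\right)^{2}}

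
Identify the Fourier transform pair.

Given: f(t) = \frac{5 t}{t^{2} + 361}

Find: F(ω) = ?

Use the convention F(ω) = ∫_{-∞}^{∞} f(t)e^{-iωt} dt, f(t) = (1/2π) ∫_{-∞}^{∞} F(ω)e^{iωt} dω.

F(ω) = - 5 i \pi e^{- 19 \left|{\omega}\right|} \operatorname{sign}{\left(\omega \right)}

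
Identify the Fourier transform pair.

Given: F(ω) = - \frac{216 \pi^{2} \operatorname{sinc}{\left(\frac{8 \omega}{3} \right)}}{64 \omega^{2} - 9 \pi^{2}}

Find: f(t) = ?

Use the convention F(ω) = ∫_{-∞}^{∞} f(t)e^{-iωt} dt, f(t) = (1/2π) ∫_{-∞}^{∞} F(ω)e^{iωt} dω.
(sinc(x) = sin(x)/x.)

f(t) = 9 \left(\begin{cases} \frac{\cos{\left(\frac{3 \pi t}{8} \right)}}{2} + \frac{1}{2} & \text{for}\: \left|{t}\right| < \frac{8}{3} \\0 & \text{otherwise} \end{cases}\right)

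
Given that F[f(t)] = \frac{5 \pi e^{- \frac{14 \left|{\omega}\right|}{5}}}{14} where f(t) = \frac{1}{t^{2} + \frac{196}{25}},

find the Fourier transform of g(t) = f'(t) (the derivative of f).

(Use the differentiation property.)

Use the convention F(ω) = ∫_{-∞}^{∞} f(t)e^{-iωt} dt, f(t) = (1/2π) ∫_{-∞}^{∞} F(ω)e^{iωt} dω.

F[g](ω) = \frac{5 i \pi \omega e^{- \frac{14 \left|{\omega}\right|}{5}}}{14}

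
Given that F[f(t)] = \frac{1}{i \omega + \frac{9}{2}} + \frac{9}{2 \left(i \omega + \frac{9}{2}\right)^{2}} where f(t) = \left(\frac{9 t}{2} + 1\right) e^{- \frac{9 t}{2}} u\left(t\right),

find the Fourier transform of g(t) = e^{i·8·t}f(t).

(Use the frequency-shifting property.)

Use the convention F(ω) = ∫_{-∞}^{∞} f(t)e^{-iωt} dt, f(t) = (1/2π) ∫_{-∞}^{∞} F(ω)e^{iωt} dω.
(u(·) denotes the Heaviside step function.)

F[g](ω) = \frac{- 4 i \omega - 36 + 32 i}{4 \omega^{2} + \omega \left(-64 - 36 i\right) + 175 + 288 i}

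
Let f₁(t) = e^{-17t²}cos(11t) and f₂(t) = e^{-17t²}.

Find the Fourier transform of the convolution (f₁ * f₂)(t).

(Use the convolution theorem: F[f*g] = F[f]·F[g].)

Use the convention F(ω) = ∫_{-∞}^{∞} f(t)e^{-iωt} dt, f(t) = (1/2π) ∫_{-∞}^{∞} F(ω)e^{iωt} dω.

F[f₁*f₂](ω) = \frac{\pi \left(e^{\frac{11 \omega}{17}} + 1\right) e^{- \frac{\omega^{2}}{34} - \frac{11 \omega}{34} - \frac{121}{68}}}{34}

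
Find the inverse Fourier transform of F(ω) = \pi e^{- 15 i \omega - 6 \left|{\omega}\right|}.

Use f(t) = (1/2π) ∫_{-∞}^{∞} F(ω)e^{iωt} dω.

f(t) = \frac{6}{\left(t - 15\right)^{2} + 36}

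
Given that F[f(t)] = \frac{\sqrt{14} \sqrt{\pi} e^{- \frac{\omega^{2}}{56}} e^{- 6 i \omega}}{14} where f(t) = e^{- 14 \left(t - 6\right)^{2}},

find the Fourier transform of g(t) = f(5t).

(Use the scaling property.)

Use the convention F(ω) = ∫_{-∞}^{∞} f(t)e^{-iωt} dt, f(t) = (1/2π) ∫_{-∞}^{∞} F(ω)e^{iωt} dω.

F[g](ω) = \frac{\sqrt{14} \sqrt{\pi} e^{- \frac{\omega \left(\omega + 1680 i\right)}{1400}}}{70}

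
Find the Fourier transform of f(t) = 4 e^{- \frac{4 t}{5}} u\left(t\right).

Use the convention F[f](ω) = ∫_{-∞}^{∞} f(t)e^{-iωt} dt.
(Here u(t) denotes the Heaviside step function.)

F(ω) = \frac{20}{5 i \omega + 4}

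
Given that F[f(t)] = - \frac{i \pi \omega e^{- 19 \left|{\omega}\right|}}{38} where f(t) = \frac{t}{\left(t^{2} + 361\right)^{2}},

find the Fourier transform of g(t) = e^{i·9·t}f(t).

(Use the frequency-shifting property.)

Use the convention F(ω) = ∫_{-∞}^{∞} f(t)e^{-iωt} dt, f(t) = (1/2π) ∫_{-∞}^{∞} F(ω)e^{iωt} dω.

F[g](ω) = \frac{i \pi \left(9 - \omega\right) e^{- 19 \left|{\omega - 9}\right|}}{38}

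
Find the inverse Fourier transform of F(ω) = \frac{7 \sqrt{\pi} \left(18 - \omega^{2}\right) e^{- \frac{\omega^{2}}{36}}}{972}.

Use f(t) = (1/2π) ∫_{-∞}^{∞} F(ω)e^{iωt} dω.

f(t) = 7 t^{2} e^{- 9 t^{2}}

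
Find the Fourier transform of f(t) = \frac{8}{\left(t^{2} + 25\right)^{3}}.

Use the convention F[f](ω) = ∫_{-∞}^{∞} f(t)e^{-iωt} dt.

F(ω) = \frac{\pi \left(25 \omega^{2} + 15 \left|{\omega}\right| + 3\right) e^{- 5 \left|{\omega}\right|}}{3125}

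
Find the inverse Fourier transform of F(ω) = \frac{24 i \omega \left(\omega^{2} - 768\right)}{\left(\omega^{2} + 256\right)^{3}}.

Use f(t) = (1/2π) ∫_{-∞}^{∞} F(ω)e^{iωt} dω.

f(t) = 6 t e^{- 16 \left|{t}\right|} \left|{t}\right|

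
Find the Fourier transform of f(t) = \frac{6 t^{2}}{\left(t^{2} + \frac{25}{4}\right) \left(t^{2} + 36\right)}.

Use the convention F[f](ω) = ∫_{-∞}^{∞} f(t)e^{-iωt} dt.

F(ω) = \frac{144 \pi e^{- 6 \left|{\omega}\right|}}{119} - \frac{60 \pi e^{- \frac{5 \left|{\omega}\right|}{2}}}{119}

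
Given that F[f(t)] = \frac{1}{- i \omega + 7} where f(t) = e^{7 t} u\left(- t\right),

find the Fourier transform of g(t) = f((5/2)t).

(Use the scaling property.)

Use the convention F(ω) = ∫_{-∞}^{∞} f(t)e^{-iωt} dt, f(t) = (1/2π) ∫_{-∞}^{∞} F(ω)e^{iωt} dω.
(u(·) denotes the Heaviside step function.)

F[g](ω) = - \frac{2}{2 i \omega - 35}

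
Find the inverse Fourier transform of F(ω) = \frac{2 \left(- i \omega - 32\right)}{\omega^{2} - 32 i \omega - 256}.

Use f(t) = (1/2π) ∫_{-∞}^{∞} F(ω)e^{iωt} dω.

f(t) = 2 \left(16 t + 1\right) e^{- 16 t} u\left(t\right)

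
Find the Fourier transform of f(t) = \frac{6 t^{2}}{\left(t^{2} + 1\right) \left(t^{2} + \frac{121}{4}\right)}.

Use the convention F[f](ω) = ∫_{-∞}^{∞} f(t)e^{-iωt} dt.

F(ω) = - \frac{8 \pi e^{- \left|{\omega}\right|}}{39} + \frac{44 \pi e^{- \frac{11 \left|{\omega}\right|}{2}}}{39}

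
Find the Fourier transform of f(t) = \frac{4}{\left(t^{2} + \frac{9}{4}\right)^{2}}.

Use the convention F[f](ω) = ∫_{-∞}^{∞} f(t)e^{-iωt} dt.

F(ω) = \frac{8 \pi \left(3 \left|{\omega}\right| + 2\right) e^{- \frac{3 \left|{\omega}\right|}{2}}}{27}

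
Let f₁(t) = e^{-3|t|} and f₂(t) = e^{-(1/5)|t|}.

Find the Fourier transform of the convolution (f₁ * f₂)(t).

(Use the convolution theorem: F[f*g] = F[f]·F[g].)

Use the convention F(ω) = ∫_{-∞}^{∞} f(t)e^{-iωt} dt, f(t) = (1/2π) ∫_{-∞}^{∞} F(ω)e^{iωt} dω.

F[f₁*f₂](ω) = \frac{60}{\left(\omega^{2} + 9\right) \left(25 \omega^{2} + 1\right)}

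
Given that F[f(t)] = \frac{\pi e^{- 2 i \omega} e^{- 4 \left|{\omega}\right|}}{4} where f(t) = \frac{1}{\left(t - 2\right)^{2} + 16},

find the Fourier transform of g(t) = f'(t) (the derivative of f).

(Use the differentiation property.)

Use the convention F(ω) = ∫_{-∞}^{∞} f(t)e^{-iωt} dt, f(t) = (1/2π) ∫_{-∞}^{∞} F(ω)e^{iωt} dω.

F[g](ω) = \frac{i \pi \omega e^{- 2 i \omega - 4 \left|{\omega}\right|}}{4}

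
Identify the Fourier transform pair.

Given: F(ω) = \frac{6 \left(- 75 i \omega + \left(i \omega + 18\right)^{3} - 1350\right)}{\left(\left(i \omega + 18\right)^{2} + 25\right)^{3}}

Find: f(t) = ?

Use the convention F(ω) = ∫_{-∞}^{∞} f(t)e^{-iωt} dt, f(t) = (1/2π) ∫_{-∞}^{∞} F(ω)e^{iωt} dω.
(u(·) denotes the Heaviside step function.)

f(t) = 3 t^{2} e^{- 18 t} \cos{\left(5 t \right)} u\left(t\right)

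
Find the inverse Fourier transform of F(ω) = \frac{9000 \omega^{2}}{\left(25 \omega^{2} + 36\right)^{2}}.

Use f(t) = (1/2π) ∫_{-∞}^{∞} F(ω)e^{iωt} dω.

f(t) = 3 \left(1 - \frac{6 \left|{t}\right|}{5}\right) e^{- \frac{6 \left|{t}\right|}{5}}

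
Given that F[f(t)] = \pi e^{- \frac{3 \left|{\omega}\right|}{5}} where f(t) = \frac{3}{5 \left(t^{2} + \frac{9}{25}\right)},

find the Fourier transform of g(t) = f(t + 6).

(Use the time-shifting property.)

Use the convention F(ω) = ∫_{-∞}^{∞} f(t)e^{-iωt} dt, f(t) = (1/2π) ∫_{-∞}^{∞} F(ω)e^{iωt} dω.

F[g](ω) = \pi e^{6 i \omega - \frac{3 \left|{\omega}\right|}{5}}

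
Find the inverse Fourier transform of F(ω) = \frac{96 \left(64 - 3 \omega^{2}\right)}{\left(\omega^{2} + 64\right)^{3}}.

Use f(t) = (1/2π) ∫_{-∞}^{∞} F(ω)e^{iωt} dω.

f(t) = 3 t^{2} e^{- 8 \left|{t}\right|}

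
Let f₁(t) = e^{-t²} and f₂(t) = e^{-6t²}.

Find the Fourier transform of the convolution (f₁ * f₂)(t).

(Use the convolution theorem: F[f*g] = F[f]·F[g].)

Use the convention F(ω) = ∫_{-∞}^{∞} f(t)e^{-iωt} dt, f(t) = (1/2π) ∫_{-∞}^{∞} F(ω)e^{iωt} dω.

F[f₁*f₂](ω) = \frac{\sqrt{6} \pi e^{- \frac{7 \omega^{2}}{24}}}{6}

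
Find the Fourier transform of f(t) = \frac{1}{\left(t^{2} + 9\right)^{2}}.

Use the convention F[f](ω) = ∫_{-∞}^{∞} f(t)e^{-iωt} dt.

F(ω) = \frac{\pi \left(3 \left|{\omega}\right| + 1\right) e^{- 3 \left|{\omega}\right|}}{54}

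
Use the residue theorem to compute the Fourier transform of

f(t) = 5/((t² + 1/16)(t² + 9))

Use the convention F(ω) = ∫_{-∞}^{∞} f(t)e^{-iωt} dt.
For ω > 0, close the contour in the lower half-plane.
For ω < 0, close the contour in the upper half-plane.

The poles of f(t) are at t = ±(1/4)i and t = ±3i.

Let g(z) = f(z)e^{-iωz}; for large |z| the factor e^{-iωz} decays in the lower half-plane when ω > 0 and in the upper half-plane when ω < 0.

Case ω > 0 (lower half-plane, clockwise contour ⇒ F(ω) = -2πi·ΣRes):
  Res_{z = - \frac{i}{4}} g(z) = \frac{160 i e^{- \frac{\omega}{4}}}{143}
  Res_{z = - 3 i} g(z) = - \frac{40 i e^{- 3 \omega}}{429}
  F(ω) = -2πi·ΣRes = - \frac{80 \pi e^{- 3 \omega}}{429} + \frac{320 \pi e^{- \frac{\omega}{4}}}{143}

Case ω < 0 (upper half-plane, counterclockwise contour ⇒ F(ω) = +2πi·ΣRes):
  Res_{z = \frac{i}{4}} g(z) = - \frac{160 i e^{\frac{\omega}{4}}}{143}
  Res_{z = 3 i} g(z) = \frac{40 i e^{3 \omega}}{429}
  F(ω) = 2πi·ΣRes = \frac{80 \pi \left(12 e^{\frac{\omega}{4}} - e^{3 \omega}\right)}{429}

Both cases combine into a single formula in |ω|:

F(ω) = - \frac{80 \pi e^{- 3 \left|{\omega}\right|}}{429} + \frac{320 \pi e^{- \frac{\left|{\omega}\right|}{4}}}{143}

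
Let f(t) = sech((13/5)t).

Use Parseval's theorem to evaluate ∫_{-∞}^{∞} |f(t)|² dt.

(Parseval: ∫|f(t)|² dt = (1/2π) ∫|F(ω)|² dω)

∫|f(t)|² dt = \frac{10}{13}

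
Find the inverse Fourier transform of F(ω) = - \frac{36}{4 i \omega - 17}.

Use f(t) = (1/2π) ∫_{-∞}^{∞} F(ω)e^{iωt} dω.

f(t) = 9 e^{\frac{17 t}{4}} u\left(- t\right)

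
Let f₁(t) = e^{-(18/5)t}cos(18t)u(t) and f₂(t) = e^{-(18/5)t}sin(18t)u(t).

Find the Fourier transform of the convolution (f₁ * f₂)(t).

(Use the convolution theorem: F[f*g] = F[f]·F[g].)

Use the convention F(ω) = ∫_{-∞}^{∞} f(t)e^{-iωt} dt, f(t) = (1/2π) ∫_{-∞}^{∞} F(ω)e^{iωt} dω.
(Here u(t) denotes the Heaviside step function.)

F[f₁*f₂](ω) = \frac{2250 \left(5 i \omega + 18\right)}{\left(\left(5 i \omega + 18\right)^{2} + 8100\right)^{2}}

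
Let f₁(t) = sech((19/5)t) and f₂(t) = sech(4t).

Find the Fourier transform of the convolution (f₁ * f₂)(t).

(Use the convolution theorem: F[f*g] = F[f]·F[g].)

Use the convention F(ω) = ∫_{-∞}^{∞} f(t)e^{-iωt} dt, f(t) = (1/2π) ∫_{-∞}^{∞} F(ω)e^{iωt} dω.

F[f₁*f₂](ω) = \frac{5 \pi^{2}}{76 \cosh{\left(\frac{\pi \omega}{8} \right)} \cosh{\left(\frac{5 \pi \omega}{38} \right)}}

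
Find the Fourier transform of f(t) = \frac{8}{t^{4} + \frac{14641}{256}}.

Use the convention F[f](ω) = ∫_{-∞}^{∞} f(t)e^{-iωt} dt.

F(ω) = \frac{512 \pi e^{- \frac{11 \sqrt{2} \left|{\omega}\right|}{8}} \sin{\left(\frac{11 \sqrt{2} \left|{\omega}\right|}{8} + \frac{\pi}{4} \right)}}{1331}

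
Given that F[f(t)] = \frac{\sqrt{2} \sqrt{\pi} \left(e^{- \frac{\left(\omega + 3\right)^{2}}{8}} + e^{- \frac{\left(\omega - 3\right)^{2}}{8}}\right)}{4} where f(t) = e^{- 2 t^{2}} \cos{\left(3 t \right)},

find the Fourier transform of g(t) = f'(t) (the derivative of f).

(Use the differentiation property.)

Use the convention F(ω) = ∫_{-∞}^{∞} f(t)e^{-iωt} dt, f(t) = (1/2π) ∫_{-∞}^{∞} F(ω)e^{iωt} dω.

F[g](ω) = \frac{\sqrt{2} i \sqrt{\pi} \omega \left(e^{\frac{3 \omega}{2}} + 1\right) e^{- \frac{\omega^{2}}{8} - \frac{3 \omega}{4} - \frac{9}{8}}}{4}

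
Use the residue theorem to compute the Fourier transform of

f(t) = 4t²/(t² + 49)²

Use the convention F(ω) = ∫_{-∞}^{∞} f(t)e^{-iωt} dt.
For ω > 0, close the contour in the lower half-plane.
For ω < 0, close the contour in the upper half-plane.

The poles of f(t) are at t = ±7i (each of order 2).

Let g(z) = f(z)e^{-iωz}; for large |z| the factor e^{-iωz} decays in the lower half-plane when ω > 0 and in the upper half-plane when ω < 0.

Case ω > 0 (lower half-plane, clockwise contour ⇒ F(ω) = -2πi·ΣRes):
  Res_{z = - 7 i} g(z) = i \left(\frac{1}{7} - \omega\right) e^{- 7 \omega} (pole of order 2)
  F(ω) = -2πi·ΣRes = \frac{2 \pi \left(1 - 7 \omega\right) e^{- 7 \omega}}{7}

Case ω < 0 (upper half-plane, counterclockwise contour ⇒ F(ω) = +2πi·ΣRes):
  Res_{z = 7 i} g(z) = i \left(- \omega - \frac{1}{7}\right) e^{7 \omega} (pole of order 2)
  F(ω) = 2πi·ΣRes = \frac{2 \pi \left(7 \omega + 1\right) e^{7 \omega}}{7}

Both cases combine into a single formula in |ω|:

F(ω) = \frac{2 \pi \left(1 - 7 \left|{\omega}\right|\right) e^{- 7 \left|{\omega}\right|}}{7}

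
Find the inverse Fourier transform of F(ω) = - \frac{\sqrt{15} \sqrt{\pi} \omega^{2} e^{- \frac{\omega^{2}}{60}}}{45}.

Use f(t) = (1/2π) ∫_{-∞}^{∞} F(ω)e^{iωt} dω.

f(t) = 5 \left(60 t^{2} - 2\right) e^{- 15 t^{2}}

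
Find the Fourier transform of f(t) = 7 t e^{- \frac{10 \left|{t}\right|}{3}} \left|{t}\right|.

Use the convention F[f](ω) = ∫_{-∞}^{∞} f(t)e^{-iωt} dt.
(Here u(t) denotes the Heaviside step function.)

F(ω) = \frac{6804 i \omega \left(3 \omega^{2} - 100\right)}{\left(9 \omega^{2} + 100\right)^{3}}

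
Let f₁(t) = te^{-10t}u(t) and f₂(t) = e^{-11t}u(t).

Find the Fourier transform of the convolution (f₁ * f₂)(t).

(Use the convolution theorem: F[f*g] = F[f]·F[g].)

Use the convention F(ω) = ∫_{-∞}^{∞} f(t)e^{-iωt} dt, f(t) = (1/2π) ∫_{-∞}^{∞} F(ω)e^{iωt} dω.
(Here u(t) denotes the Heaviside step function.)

F[f₁*f₂](ω) = \frac{1}{\left(i \omega + 10\right)^{2} \left(i \omega + 11\right)}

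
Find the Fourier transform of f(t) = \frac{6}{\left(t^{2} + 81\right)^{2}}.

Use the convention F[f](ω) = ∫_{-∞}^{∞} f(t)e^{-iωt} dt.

F(ω) = \frac{\pi \left(9 \left|{\omega}\right| + 1\right) e^{- 9 \left|{\omega}\right|}}{243}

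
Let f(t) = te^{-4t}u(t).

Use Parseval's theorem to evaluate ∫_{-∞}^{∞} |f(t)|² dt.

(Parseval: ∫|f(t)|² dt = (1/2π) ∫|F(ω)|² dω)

∫|f(t)|² dt = \frac{1}{256}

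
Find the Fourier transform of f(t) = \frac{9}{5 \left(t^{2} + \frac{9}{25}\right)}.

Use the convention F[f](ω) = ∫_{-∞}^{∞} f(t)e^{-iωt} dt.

F(ω) = 3 \pi e^{- \frac{3 \left|{\omega}\right|}{5}}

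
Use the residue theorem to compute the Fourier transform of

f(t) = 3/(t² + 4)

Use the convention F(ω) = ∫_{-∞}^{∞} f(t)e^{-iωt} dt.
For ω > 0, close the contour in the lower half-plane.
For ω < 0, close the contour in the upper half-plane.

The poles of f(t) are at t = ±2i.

Let g(z) = f(z)e^{-iωz}; for large |z| the factor e^{-iωz} decays in the lower half-plane when ω > 0 and in the upper half-plane when ω < 0.

Case ω > 0 (lower half-plane, clockwise contour ⇒ F(ω) = -2πi·ΣRes):
  Res_{z = - 2 i} g(z) = \frac{3 i e^{- 2 \omega}}{4}
  F(ω) = -2πi·ΣRes = \frac{3 \pi e^{- 2 \omega}}{2}

Case ω < 0 (upper half-plane, counterclockwise contour ⇒ F(ω) = +2πi·ΣRes):
  Res_{z = 2 i} g(z) = - \frac{3 i e^{2 \omega}}{4}
  F(ω) = 2πi·ΣRes = \frac{3 \pi e^{2 \omega}}{2}

Both cases combine into a single formula in |ω|:

F(ω) = \frac{3 \pi e^{- 2 \left|{\omega}\right|}}{2}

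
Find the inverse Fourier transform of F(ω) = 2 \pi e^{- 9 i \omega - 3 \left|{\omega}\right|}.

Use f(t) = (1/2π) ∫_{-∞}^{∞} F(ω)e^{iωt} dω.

f(t) = \frac{6}{\left(t - 9\right)^{2} + 9}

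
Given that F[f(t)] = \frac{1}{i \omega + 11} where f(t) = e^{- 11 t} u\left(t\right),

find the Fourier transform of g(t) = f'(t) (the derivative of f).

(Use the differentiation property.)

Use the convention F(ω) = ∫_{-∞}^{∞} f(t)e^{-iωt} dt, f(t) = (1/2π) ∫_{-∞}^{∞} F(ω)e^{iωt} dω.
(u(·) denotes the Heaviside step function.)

F[g](ω) = \frac{\omega}{\omega - 11 i}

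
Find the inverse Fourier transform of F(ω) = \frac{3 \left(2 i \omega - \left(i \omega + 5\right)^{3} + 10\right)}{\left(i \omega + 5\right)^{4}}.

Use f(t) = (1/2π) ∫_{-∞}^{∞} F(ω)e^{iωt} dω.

f(t) = 3 \left(t^{2} - 1\right) e^{- 5 t} u\left(t\right)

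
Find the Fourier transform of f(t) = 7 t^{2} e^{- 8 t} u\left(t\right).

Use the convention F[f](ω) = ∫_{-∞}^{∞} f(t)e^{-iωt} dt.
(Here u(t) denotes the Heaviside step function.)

F(ω) = \frac{14}{\left(i \omega + 8\right)^{3}}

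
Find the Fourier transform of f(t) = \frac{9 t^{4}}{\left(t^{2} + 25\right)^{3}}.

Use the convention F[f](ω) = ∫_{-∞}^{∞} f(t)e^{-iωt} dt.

F(ω) = \frac{9 \pi \left(25 \omega^{2} - 25 \left|{\omega}\right| + 3\right) e^{- 5 \left|{\omega}\right|}}{40}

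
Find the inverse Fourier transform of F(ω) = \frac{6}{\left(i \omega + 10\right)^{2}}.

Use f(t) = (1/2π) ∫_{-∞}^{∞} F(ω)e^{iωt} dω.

f(t) = 6 t e^{- 10 t} u\left(t\right)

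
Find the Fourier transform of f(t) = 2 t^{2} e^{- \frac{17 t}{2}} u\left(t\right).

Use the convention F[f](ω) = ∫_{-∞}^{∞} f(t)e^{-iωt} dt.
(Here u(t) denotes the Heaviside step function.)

F(ω) = \frac{32}{\left(2 i \omega + 17\right)^{3}}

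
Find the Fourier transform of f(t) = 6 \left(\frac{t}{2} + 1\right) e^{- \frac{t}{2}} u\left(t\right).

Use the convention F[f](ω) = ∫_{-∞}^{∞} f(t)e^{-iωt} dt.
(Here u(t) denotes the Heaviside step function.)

F(ω) = \frac{24 \left(- i \omega - 1\right)}{4 \omega^{2} - 4 i \omega - 1}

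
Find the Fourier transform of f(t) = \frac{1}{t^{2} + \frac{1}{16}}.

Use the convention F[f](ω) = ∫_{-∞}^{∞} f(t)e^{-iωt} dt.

F(ω) = 4 \pi e^{- \frac{\left|{\omega}\right|}{4}}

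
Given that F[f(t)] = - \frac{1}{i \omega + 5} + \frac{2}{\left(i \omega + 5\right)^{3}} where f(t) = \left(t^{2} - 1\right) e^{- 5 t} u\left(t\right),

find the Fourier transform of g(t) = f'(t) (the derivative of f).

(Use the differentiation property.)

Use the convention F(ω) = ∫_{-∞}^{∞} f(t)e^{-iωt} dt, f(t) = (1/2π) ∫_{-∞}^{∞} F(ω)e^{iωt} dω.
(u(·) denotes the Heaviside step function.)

F[g](ω) = \frac{i \omega \left(2 i \omega - \left(i \omega + 5\right)^{3} + 10\right)}{\left(i \omega + 5\right)^{4}}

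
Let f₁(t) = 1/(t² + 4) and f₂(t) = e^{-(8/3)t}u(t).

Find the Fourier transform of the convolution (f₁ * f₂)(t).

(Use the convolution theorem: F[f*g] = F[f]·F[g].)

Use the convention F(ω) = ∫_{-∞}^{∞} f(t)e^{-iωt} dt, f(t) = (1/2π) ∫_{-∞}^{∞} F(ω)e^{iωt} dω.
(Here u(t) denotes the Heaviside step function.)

F[f₁*f₂](ω) = \frac{3 \pi e^{- 2 \left|{\omega}\right|}}{2 \left(3 i \omega + 8\right)}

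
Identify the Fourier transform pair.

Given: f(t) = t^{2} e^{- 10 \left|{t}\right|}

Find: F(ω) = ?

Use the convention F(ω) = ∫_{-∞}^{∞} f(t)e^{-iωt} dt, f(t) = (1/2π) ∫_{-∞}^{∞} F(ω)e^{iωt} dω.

F(ω) = \frac{40 \left(100 - 3 \omega^{2}\right)}{\left(\omega^{2} + 100\right)^{3}}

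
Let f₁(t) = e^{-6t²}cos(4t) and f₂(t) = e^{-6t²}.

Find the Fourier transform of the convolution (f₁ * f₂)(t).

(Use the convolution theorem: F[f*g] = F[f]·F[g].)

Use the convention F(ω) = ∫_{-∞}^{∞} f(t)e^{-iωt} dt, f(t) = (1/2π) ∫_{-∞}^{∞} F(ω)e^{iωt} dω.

F[f₁*f₂](ω) = \frac{\pi \left(e^{\frac{2 \omega}{3}} + 1\right) e^{- \frac{\omega^{2}}{12} - \frac{\omega}{3} - \frac{2}{3}}}{12}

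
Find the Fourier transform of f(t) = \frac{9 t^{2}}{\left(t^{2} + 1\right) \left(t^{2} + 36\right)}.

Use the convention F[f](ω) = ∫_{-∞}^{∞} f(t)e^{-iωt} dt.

F(ω) = \frac{9 \pi \left(6 - e^{5 \left|{\omega}\right|}\right) e^{- 6 \left|{\omega}\right|}}{35}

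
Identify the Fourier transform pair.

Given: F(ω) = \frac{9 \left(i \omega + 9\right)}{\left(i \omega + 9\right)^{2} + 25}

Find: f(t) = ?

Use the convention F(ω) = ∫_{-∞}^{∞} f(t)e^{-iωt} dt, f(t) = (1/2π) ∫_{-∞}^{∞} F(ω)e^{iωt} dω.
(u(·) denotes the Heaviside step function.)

f(t) = 9 e^{- 9 t} \cos{\left(5 t \right)} u\left(t\right)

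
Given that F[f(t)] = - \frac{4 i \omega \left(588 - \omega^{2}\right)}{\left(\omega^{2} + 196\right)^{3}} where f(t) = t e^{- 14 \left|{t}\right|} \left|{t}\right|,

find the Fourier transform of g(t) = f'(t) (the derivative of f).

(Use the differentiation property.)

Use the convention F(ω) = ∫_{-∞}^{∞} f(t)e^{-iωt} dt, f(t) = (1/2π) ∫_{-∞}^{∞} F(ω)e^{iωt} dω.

F[g](ω) = \frac{4 \omega^{2} \left(588 - \omega^{2}\right)}{\left(\omega^{2} + 196\right)^{3}}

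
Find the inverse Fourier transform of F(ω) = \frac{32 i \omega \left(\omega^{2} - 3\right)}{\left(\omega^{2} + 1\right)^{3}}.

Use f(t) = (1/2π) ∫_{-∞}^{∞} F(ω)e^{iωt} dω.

f(t) = 8 t e^{- \left|{t}\right|} \left|{t}\right|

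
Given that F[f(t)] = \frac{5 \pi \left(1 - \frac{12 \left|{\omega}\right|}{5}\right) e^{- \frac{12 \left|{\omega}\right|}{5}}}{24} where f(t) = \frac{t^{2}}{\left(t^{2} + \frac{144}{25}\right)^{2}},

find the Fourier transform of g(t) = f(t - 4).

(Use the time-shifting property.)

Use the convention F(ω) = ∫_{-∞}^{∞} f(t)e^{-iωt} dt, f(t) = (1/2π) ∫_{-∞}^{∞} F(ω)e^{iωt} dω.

F[g](ω) = \frac{\pi \left(5 - 12 \left|{\omega}\right|\right) e^{- 4 i \omega - \frac{12 \left|{\omega}\right|}{5}}}{24}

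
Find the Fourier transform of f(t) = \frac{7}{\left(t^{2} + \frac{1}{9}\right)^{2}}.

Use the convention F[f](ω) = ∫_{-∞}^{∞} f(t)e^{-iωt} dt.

F(ω) = \frac{63 \pi \left(\left|{\omega}\right| + 3\right) e^{- \frac{\left|{\omega}\right|}{3}}}{2}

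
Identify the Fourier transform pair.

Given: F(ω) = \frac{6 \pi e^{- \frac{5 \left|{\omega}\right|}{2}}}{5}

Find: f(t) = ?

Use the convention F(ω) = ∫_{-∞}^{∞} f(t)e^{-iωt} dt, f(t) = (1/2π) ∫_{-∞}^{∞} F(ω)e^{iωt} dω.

f(t) = \frac{3}{t^{2} + \frac{25}{4}}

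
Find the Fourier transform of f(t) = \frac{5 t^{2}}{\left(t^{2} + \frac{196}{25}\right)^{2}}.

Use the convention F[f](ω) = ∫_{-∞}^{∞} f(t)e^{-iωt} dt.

F(ω) = \frac{5 \pi \left(5 - 14 \left|{\omega}\right|\right) e^{- \frac{14 \left|{\omega}\right|}{5}}}{28}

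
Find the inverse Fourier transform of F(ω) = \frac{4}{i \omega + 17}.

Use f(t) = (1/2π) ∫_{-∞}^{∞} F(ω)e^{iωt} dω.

f(t) = 4 e^{- 17 t} u\left(t\right)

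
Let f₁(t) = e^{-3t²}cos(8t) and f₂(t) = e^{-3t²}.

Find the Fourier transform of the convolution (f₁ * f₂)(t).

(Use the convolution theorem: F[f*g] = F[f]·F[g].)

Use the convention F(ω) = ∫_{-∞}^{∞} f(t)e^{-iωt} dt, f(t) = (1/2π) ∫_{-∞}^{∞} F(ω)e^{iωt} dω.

F[f₁*f₂](ω) = \frac{\pi \left(e^{\frac{8 \omega}{3}} + 1\right) e^{- \frac{\omega^{2}}{6} - \frac{4 \omega}{3} - \frac{16}{3}}}{6}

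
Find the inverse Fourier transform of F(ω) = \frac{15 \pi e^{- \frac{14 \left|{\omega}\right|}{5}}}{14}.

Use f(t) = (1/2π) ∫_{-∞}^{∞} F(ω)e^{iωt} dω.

f(t) = \frac{3}{t^{2} + \frac{196}{25}}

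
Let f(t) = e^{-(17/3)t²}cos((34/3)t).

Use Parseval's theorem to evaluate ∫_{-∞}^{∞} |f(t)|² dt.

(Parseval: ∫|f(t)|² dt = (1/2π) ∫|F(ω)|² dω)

∫|f(t)|² dt = \frac{\sqrt{102} \sqrt{\pi} \left(1 + e^{\frac{34}{3}}\right)}{68 e^{\frac{34}{3}}}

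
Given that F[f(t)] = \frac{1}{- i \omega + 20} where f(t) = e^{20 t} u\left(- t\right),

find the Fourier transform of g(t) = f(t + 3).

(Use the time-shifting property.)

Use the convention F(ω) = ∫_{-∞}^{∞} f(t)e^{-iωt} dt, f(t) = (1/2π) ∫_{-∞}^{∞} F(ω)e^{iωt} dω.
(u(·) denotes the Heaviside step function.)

F[g](ω) = - \frac{e^{3 i \omega}}{i \omega - 20}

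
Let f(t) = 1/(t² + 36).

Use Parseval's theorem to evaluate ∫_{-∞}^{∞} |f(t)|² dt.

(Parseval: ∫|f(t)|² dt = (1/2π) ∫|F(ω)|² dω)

∫|f(t)|² dt = \frac{\pi}{432}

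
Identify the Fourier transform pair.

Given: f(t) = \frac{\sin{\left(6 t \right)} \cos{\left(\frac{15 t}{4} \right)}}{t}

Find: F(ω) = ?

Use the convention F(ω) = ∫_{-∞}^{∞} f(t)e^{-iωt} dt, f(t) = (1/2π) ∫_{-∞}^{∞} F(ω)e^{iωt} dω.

F(ω) = \begin{cases} \pi & \text{for}\: \omega > - \frac{9}{4} \wedge \omega < \frac{9}{4} \\\frac{\pi}{2} & \text{for}\: \omega > - \frac{39}{4} \wedge \omega < \frac{39}{4} \\0 & \text{otherwise} \end{cases}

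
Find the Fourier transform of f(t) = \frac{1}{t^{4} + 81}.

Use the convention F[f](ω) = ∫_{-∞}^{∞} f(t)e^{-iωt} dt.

F(ω) = \frac{\pi e^{- \frac{3 \sqrt{2} \left|{\omega}\right|}{2}} \sin{\left(\frac{3 \sqrt{2} \left|{\omega}\right|}{2} + \frac{\pi}{4} \right)}}{27}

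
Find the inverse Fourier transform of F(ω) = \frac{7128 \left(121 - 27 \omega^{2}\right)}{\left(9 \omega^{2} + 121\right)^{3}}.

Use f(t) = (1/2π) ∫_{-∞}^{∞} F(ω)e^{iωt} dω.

f(t) = 6 t^{2} e^{- \frac{11 \left|{t}\right|}{3}}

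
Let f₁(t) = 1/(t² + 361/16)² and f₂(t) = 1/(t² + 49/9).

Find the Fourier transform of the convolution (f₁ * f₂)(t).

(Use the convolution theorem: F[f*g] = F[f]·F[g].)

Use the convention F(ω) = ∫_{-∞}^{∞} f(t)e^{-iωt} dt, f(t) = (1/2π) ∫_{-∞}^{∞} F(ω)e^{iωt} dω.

F[f₁*f₂](ω) = \frac{24 \pi^{2} \left(19 \left|{\omega}\right| + 4\right) e^{- \frac{85 \left|{\omega}\right|}{12}}}{48013}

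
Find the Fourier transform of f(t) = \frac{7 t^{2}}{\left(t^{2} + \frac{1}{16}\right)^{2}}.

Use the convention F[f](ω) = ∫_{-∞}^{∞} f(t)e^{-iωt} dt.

F(ω) = \frac{7 \pi \left(4 - \left|{\omega}\right|\right) e^{- \frac{\left|{\omega}\right|}{4}}}{2}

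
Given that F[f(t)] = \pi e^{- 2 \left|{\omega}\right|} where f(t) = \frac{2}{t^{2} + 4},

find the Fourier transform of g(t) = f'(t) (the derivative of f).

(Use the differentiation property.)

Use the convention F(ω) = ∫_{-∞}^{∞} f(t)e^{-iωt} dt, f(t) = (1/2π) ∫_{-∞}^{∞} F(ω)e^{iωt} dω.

F[g](ω) = i \pi \omega e^{- 2 \left|{\omega}\right|}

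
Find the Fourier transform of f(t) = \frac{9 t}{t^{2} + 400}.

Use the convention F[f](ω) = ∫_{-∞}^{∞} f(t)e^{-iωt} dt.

F(ω) = - 9 i \pi e^{- 20 \left|{\omega}\right|} \operatorname{sign}{\left(\omega \right)}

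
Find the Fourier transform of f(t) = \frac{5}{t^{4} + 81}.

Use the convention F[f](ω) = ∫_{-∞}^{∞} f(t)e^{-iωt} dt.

F(ω) = \frac{5 \pi e^{- \frac{3 \sqrt{2} \left|{\omega}\right|}{2}} \sin{\left(\frac{3 \sqrt{2} \left|{\omega}\right|}{2} + \frac{\pi}{4} \right)}}{27}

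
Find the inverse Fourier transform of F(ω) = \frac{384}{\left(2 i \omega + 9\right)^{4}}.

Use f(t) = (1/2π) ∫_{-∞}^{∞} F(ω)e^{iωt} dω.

f(t) = 4 t^{3} e^{- \frac{9 t}{2}} u\left(t\right)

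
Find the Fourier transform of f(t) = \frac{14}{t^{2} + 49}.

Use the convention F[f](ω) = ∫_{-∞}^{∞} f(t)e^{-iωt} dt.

F(ω) = 2 \pi e^{- 7 \left|{\omega}\right|}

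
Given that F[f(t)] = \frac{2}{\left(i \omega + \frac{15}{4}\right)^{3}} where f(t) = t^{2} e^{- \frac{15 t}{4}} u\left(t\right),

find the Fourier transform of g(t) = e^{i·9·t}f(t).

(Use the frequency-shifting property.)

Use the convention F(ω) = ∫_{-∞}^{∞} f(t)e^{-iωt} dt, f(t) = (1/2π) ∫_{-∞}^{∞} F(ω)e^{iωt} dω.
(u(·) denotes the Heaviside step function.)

F[g](ω) = \frac{128}{\left(4 i \left(\omega - 9\right) + 15\right)^{3}}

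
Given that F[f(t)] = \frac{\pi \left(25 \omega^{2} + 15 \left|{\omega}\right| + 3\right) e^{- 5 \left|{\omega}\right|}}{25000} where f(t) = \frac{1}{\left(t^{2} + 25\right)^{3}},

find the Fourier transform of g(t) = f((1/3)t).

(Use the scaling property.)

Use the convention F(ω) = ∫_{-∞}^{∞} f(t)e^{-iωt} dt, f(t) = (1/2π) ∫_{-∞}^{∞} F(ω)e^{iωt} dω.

F[g](ω) = \frac{9 \pi \left(75 \omega^{2} + 15 \left|{\omega}\right| + 1\right) e^{- 15 \left|{\omega}\right|}}{25000}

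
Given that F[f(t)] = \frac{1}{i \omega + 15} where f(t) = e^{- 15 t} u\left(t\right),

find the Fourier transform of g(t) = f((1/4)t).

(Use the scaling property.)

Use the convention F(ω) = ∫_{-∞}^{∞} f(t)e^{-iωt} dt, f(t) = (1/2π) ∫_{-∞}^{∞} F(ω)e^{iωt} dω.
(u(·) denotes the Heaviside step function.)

F[g](ω) = \frac{4}{4 i \omega + 15}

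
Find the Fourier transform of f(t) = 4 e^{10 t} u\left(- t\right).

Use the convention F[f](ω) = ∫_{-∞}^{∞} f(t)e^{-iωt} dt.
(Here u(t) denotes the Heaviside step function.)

F(ω) = - \frac{4}{i \omega - 10}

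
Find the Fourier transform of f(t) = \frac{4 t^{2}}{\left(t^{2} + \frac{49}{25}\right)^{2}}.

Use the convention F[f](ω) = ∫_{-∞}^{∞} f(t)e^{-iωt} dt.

F(ω) = \frac{2 \pi \left(5 - 7 \left|{\omega}\right|\right) e^{- \frac{7 \left|{\omega}\right|}{5}}}{7}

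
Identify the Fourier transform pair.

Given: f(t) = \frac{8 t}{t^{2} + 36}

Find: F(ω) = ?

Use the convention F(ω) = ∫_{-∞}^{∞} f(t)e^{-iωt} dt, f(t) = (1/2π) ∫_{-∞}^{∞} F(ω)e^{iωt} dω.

F(ω) = - 8 i \pi e^{- 6 \left|{\omega}\right|} \operatorname{sign}{\left(\omega \right)}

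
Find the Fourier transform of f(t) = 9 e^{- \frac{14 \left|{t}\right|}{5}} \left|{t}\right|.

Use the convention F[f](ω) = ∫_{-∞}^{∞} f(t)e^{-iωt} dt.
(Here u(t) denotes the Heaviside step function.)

F(ω) = \frac{450 \left(196 - 25 \omega^{2}\right)}{\left(25 \omega^{2} + 196\right)^{2}}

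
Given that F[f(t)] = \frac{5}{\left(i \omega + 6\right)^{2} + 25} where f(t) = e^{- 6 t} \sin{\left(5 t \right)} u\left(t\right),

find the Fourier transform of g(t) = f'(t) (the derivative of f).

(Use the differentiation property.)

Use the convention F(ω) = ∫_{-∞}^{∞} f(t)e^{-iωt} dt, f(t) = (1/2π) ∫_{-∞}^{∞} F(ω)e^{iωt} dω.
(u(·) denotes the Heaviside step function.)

F[g](ω) = \frac{5 i \omega}{\left(i \omega + 6\right)^{2} + 25}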